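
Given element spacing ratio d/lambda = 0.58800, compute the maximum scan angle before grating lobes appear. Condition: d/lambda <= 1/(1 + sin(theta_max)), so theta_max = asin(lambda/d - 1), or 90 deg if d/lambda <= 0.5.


lambda/d - 1 = 1/0.58800 - 1 = 0.7006803
theta_max = asin(0.7006803) = 44.48 deg

44.48 deg


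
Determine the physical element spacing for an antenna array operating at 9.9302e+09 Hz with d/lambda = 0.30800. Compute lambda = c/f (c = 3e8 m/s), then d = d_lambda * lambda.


lambda = c / f = 3.0000e+08 / 9.9302e+09 = 0.03021087 m
d = 0.30800 * 0.03021087 = 9.305e-03 m

9.305e-03 m


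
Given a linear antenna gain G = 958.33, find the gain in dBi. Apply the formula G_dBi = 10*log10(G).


G_dBi = 10 * log10(958.33) = 29.82 dBi

29.82 dBi


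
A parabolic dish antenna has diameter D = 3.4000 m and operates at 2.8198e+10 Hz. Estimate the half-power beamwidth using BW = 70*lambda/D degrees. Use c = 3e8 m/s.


lambda = c / f = 3.0000e+08 / 2.8198e+10 = 0.01063905 m
BW = 70 * 0.01063905 / 3.4000 = 0.2190 deg

0.2190 deg


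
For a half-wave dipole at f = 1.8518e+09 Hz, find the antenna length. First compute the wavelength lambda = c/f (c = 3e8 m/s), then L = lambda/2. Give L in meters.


lambda = c / f = 3.0000e+08 / 1.8518e+09 = 0.1620045 m
L = lambda / 2 = 0.1620045 / 2 = 0.08100 m

0.08100 m


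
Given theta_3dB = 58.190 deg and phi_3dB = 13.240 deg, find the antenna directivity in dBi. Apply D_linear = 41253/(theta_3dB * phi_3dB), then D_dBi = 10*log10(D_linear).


D_linear = 41253 / (58.190 * 13.240) = 53.54503
D_dBi = 10 * log10(53.54503) = 17.29 dBi

17.29 dBi


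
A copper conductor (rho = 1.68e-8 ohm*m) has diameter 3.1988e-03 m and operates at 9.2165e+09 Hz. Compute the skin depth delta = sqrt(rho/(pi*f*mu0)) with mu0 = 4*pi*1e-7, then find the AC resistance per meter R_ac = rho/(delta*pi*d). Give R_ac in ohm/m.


delta = sqrt(1.68e-8 / (pi * 9.2165e+09 * 4*pi*1e-7)) = 6.795036e-07 m
R_ac = 1.68e-8 / (6.795036e-07 * pi * 3.1988e-03) = 2.460 ohm/m

2.460 ohm/m


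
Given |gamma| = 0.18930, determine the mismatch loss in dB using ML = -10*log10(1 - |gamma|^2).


ML = -10 * log10(1 - 0.18930^2) = -10 * log10(0.96416551) = 0.1585 dB

0.1585 dB


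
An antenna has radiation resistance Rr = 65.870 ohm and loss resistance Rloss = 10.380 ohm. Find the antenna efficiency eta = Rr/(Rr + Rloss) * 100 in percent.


eta = 65.870 / (65.870 + 10.380) * 100 = 86.39%

86.39%


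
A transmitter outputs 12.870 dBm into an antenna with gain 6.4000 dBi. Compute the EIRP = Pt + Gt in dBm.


EIRP = Pt + Gt = 12.870 + 6.4000 = 19.27 dBm

19.27 dBm


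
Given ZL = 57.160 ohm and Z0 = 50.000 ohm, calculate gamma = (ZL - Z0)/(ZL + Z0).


gamma = (57.160 - 50.000) / (57.160 + 50.000) = 0.06682

0.06682


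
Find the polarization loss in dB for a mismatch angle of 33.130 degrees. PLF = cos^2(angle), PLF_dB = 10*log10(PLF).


PLF_linear = cos^2(33.130 deg) = 0.7012935
PLF_dB = 10 * log10(0.7012935) = -1.541 dB

-1.541 dB


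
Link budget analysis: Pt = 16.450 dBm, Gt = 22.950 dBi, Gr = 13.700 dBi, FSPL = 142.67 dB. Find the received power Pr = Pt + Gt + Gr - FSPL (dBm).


Pr = 16.450 + 22.950 + 13.700 - 142.67 = -89.57 dBm

-89.57 dBm


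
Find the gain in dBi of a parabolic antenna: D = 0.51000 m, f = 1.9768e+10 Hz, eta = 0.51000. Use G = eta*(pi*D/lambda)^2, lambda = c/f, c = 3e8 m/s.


lambda = c / f = 3.0000e+08 / 1.9768e+10 = 0.01517604 m
G_linear = 0.51000 * (pi * 0.51000 / 0.01517604)^2 = 5684.514
G_dBi = 10 * log10(5684.514) = 37.55 dBi

37.55 dBi


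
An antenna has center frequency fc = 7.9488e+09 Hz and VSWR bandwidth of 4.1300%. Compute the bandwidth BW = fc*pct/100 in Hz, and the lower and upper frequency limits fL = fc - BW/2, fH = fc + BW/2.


BW = 7.9488e+09 * 4.1300/100 = 3.282854e+08 Hz
fL = 7.9488e+09 - 3.282854e+08/2 = 7.785e+09 Hz
fH = 7.9488e+09 + 3.282854e+08/2 = 8.113e+09 Hz

BW=3.283e+08 Hz, fL=7.785e+09 Hz, fH=8.113e+09 Hz


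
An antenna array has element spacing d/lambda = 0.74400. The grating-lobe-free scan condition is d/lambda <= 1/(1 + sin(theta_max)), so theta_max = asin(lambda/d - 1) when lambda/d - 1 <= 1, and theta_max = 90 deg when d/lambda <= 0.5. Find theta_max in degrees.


lambda/d - 1 = 1/0.74400 - 1 = 0.3440860
theta_max = asin(0.3440860) = 20.13 deg

20.13 deg


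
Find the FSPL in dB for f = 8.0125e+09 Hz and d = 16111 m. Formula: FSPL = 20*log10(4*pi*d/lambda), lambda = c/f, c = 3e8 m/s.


lambda = c / f = 3.0000e+08 / 8.0125e+09 = 0.03744150 m
FSPL = 20 * log10(4*pi*16111/0.03744150) = 134.7 dB

134.7 dB


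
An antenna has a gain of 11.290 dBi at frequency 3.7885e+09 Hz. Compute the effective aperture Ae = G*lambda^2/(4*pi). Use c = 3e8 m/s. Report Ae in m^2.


lambda = c / f = 3.0000e+08 / 3.7885e+09 = 0.07918701 m
G_linear = 10^(11.290/10) = 13.45860
Ae = G_linear * lambda^2 / (4*pi) = 13.45860 * 0.07918701^2 / (4*pi) = 6.716e-03 m^2

6.716e-03 m^2


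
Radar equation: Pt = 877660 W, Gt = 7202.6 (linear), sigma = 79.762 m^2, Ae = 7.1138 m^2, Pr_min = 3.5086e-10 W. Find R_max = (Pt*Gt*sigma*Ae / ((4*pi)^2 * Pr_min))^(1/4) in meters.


R^4 = 877660*7202.6*79.762*7.1138 / ((4*pi)^2 * 3.5086e-10) = 6.473806e+19
R_max = 6.473806e+19^0.25 = 89699 m

89699 m


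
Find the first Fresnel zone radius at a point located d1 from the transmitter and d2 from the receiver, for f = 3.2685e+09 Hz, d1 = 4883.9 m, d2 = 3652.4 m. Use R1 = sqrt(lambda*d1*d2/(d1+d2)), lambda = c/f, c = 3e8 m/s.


lambda = c / f = 3.0000e+08 / 3.2685e+09 = 0.09178522 m
R1 = sqrt(0.09178522 * 4883.9 * 3652.4 / (4883.9 + 3652.4)) = 13.85 m

13.85 m


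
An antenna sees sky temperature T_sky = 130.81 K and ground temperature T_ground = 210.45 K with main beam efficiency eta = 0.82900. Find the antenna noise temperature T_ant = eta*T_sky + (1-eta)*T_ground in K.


T_ant = 0.82900 * 130.81 + (1 - 0.82900) * 210.45 = 144.4 K

144.4 K


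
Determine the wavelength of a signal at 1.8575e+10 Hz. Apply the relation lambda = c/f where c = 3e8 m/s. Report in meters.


lambda = c / f = 3.0000e+08 / 1.8575e+10 = 0.01615 m

0.01615 m


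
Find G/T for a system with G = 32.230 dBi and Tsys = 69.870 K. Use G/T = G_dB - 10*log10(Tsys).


G/T = 32.230 - 10*log10(69.870) = 32.230 - 18.44291 = 13.79 dB/K

13.79 dB/K


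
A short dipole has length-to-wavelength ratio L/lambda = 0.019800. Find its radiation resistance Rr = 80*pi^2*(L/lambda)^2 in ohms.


Rr = 80 * pi^2 * (0.019800)^2 = 80 * 9.869604 * 3.920400e-04 = 0.3095 ohm

0.3095 ohm


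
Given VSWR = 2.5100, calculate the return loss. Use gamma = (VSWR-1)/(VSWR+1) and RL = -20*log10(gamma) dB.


gamma = (2.5100 - 1) / (2.5100 + 1) = 0.4301994
RL = -20 * log10(0.4301994) = 7.327 dB

7.327 dB


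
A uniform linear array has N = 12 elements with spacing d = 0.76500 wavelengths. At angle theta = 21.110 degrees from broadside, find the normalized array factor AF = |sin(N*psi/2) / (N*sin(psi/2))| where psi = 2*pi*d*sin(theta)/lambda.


psi = 2*pi*0.76500*sin(21.110 deg) = 1.731157 rad
AF = |sin(12*1.731157/2) / (12*sin(1.731157/2))| = 0.08979

0.08979


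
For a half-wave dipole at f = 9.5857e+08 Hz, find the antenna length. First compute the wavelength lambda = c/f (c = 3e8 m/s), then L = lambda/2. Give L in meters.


lambda = c / f = 3.0000e+08 / 9.5857e+08 = 0.3129662 m
L = lambda / 2 = 0.3129662 / 2 = 0.1565 m

0.1565 m


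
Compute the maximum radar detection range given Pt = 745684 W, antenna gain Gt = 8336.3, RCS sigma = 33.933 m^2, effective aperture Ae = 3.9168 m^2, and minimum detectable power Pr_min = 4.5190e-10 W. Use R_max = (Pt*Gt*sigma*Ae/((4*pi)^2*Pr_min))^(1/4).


R^4 = 745684*8336.3*33.933*3.9168 / ((4*pi)^2 * 4.5190e-10) = 1.157763e+19
R_max = 1.157763e+19^0.25 = 58332 m

58332 m


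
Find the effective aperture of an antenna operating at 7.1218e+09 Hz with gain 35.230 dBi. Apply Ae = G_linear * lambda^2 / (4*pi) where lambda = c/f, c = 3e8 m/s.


lambda = c / f = 3.0000e+08 / 7.1218e+09 = 0.04212418 m
G_linear = 10^(35.230/10) = 3334.264
Ae = G_linear * lambda^2 / (4*pi) = 3334.264 * 0.04212418^2 / (4*pi) = 0.4708 m^2

0.4708 m^2


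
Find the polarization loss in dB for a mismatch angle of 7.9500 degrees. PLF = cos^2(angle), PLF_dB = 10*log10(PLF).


PLF_linear = cos^2(7.9500 deg) = 0.9808707
PLF_dB = 10 * log10(0.9808707) = -0.08388 dB

-0.08388 dB


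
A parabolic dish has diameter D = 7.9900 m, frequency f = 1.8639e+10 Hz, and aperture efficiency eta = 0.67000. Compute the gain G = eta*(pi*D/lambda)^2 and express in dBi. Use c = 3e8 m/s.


lambda = c / f = 3.0000e+08 / 1.8639e+10 = 0.01609528 m
G_linear = 0.67000 * (pi * 7.9900 / 0.01609528)^2 = 1.629563e+06
G_dBi = 10 * log10(1.629563e+06) = 62.12 dBi

62.12 dBi


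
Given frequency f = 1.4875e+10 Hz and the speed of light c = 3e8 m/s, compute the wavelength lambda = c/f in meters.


lambda = c / f = 3.0000e+08 / 1.4875e+10 = 0.02017 m

0.02017 m


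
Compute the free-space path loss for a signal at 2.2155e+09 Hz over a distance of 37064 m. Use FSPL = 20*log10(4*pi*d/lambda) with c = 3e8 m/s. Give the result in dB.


lambda = c / f = 3.0000e+08 / 2.2155e+09 = 0.1354096 m
FSPL = 20 * log10(4*pi*37064/0.1354096) = 130.7 dB

130.7 dB


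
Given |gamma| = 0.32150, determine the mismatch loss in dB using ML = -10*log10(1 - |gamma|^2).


ML = -10 * log10(1 - 0.32150^2) = -10 * log10(0.89663775) = 0.4738 dB

0.4738 dB


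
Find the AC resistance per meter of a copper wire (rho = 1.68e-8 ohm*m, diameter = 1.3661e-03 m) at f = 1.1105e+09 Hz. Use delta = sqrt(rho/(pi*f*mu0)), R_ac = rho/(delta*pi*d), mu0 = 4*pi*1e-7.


delta = sqrt(1.68e-8 / (pi * 1.1105e+09 * 4*pi*1e-7)) = 1.957562e-06 m
R_ac = 1.68e-8 / (1.957562e-06 * pi * 1.3661e-03) = 2.000 ohm/m

2.000 ohm/m


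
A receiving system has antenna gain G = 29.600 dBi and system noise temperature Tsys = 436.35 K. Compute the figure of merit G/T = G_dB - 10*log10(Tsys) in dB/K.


G/T = 29.600 - 10*log10(436.35) = 29.600 - 26.39835 = 3.202 dB/K

3.202 dB/K


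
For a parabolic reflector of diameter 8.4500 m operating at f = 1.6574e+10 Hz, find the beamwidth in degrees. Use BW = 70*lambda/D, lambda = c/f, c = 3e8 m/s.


lambda = c / f = 3.0000e+08 / 1.6574e+10 = 0.01810064 m
BW = 70 * 0.01810064 / 8.4500 = 0.1499 deg

0.1499 deg


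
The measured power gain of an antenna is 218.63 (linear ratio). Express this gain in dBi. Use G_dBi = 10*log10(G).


G_dBi = 10 * log10(218.63) = 23.40 dBi

23.40 dBi


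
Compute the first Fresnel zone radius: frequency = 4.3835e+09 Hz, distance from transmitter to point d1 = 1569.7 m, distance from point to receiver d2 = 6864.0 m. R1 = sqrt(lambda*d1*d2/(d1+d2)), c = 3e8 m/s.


lambda = c / f = 3.0000e+08 / 4.3835e+09 = 0.06843846 m
R1 = sqrt(0.06843846 * 1569.7 * 6864.0 / (1569.7 + 6864.0)) = 9.351 m

9.351 m


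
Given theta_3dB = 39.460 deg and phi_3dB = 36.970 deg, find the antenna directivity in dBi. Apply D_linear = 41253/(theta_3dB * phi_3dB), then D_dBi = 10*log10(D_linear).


D_linear = 41253 / (39.460 * 36.970) = 28.27802
D_dBi = 10 * log10(28.27802) = 14.51 dBi

14.51 dBi


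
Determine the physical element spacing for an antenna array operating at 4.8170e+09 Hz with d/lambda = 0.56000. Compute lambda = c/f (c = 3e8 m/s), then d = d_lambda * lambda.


lambda = c / f = 3.0000e+08 / 4.8170e+09 = 0.06227943 m
d = 0.56000 * 0.06227943 = 0.03488 m

0.03488 m


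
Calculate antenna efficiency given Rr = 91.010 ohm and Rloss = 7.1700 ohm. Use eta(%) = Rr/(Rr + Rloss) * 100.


eta = 91.010 / (91.010 + 7.1700) * 100 = 92.70%

92.70%


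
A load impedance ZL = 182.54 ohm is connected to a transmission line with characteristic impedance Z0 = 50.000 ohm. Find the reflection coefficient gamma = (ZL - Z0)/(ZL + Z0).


gamma = (182.54 - 50.000) / (182.54 + 50.000) = 0.5700

0.5700


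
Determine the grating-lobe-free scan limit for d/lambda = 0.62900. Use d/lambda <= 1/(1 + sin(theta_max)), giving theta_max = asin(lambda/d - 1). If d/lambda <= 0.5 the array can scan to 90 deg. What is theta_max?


lambda/d - 1 = 1/0.62900 - 1 = 0.5898251
theta_max = asin(0.5898251) = 36.14 deg

36.14 deg


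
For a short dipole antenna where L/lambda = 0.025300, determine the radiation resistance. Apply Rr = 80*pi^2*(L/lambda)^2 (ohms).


Rr = 80 * pi^2 * (0.025300)^2 = 80 * 9.869604 * 6.400900e-04 = 0.5054 ohm

0.5054 ohm


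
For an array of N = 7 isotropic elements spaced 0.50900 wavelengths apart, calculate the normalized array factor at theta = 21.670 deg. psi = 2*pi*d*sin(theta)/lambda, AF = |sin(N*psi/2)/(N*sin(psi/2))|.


psi = 2*pi*0.50900*sin(21.670 deg) = 1.180946 rad
AF = |sin(7*1.180946/2) / (7*sin(1.180946/2))| = 0.2148

0.2148


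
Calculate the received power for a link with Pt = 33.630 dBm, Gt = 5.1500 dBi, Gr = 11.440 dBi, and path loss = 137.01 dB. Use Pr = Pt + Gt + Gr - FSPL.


Pr = 33.630 + 5.1500 + 11.440 - 137.01 = -86.79 dBm

-86.79 dBm


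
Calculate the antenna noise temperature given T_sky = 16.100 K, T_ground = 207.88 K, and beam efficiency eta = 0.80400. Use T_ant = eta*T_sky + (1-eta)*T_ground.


T_ant = 0.80400 * 16.100 + (1 - 0.80400) * 207.88 = 53.69 K

53.69 K


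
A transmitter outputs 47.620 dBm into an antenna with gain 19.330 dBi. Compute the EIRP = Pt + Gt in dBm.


EIRP = Pt + Gt = 47.620 + 19.330 = 66.95 dBm

66.95 dBm


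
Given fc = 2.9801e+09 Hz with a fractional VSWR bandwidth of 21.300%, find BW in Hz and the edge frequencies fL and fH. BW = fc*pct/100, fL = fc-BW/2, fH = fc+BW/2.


BW = 2.9801e+09 * 21.300/100 = 6.347613e+08 Hz
fL = 2.9801e+09 - 6.347613e+08/2 = 2.663e+09 Hz
fH = 2.9801e+09 + 6.347613e+08/2 = 3.297e+09 Hz

BW=6.348e+08 Hz, fL=2.663e+09 Hz, fH=3.297e+09 Hz


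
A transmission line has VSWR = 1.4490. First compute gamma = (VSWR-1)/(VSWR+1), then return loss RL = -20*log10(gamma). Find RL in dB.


gamma = (1.4490 - 1) / (1.4490 + 1) = 0.1833401
RL = -20 * log10(0.1833401) = 14.73 dB

14.73 dB


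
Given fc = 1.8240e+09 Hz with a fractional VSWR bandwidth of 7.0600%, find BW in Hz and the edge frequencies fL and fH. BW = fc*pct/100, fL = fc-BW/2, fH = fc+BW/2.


BW = 1.8240e+09 * 7.0600/100 = 1.287744e+08 Hz
fL = 1.8240e+09 - 1.287744e+08/2 = 1.760e+09 Hz
fH = 1.8240e+09 + 1.287744e+08/2 = 1.888e+09 Hz

BW=1.288e+08 Hz, fL=1.760e+09 Hz, fH=1.888e+09 Hz


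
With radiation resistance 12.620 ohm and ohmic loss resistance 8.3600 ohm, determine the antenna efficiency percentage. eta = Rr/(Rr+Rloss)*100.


eta = 12.620 / (12.620 + 8.3600) * 100 = 60.15%

60.15%


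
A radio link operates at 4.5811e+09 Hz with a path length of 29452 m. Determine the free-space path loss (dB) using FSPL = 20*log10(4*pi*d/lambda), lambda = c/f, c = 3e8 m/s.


lambda = c / f = 3.0000e+08 / 4.5811e+09 = 0.06548646 m
FSPL = 20 * log10(4*pi*29452/0.06548646) = 135.0 dB

135.0 dB


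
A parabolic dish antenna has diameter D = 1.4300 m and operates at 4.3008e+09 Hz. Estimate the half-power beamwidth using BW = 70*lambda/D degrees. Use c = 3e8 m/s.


lambda = c / f = 3.0000e+08 / 4.3008e+09 = 0.06975446 m
BW = 70 * 0.06975446 / 1.4300 = 3.415 deg

3.415 deg


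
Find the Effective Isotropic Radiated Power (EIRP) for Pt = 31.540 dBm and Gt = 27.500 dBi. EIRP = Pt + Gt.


EIRP = Pt + Gt = 31.540 + 27.500 = 59.04 dBm

59.04 dBm


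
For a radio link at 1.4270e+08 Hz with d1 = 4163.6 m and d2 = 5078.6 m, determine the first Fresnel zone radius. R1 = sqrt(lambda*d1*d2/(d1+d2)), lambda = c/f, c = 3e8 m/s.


lambda = c / f = 3.0000e+08 / 1.4270e+08 = 2.102313 m
R1 = sqrt(2.102313 * 4163.6 * 5078.6 / (4163.6 + 5078.6)) = 69.35 m

69.35 m


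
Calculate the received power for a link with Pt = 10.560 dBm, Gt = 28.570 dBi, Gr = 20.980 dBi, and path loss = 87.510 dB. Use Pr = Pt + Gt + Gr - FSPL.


Pr = 10.560 + 28.570 + 20.980 - 87.510 = -27.40 dBm

-27.40 dBm


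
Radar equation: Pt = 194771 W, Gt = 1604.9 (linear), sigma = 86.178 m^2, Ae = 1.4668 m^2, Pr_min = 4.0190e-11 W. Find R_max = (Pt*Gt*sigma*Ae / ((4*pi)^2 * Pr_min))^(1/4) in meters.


R^4 = 194771*1604.9*86.178*1.4668 / ((4*pi)^2 * 4.0190e-11) = 6.225896e+18
R_max = 6.225896e+18^0.25 = 49952 m

49952 m


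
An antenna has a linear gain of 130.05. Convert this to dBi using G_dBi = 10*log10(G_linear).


G_dBi = 10 * log10(130.05) = 21.14 dBi

21.14 dBi


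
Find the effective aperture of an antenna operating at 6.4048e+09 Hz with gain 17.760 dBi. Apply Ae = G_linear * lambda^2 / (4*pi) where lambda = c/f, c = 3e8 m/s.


lambda = c / f = 3.0000e+08 / 6.4048e+09 = 0.04683987 m
G_linear = 10^(17.760/10) = 59.70353
Ae = G_linear * lambda^2 / (4*pi) = 59.70353 * 0.04683987^2 / (4*pi) = 0.01042 m^2

0.01042 m^2


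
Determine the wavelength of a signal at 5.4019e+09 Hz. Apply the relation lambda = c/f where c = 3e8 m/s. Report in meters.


lambda = c / f = 3.0000e+08 / 5.4019e+09 = 0.05554 m

0.05554 m


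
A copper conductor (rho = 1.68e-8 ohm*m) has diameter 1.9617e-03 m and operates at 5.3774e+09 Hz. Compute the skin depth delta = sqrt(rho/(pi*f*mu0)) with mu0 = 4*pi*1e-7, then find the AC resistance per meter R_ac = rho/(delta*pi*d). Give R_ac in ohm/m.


delta = sqrt(1.68e-8 / (pi * 5.3774e+09 * 4*pi*1e-7)) = 8.895874e-07 m
R_ac = 1.68e-8 / (8.895874e-07 * pi * 1.9617e-03) = 3.064 ohm/m

3.064 ohm/m


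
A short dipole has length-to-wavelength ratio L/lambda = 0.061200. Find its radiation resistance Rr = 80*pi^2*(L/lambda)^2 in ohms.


Rr = 80 * pi^2 * (0.061200)^2 = 80 * 9.869604 * 3.745440e-03 = 2.957 ohm

2.957 ohm


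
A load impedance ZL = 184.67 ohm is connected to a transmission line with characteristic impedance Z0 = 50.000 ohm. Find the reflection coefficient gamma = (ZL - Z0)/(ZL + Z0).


gamma = (184.67 - 50.000) / (184.67 + 50.000) = 0.5739

0.5739


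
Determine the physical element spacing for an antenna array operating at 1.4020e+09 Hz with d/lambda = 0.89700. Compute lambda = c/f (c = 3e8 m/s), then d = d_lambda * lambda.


lambda = c / f = 3.0000e+08 / 1.4020e+09 = 0.2139800 m
d = 0.89700 * 0.2139800 = 0.1919 m

0.1919 m


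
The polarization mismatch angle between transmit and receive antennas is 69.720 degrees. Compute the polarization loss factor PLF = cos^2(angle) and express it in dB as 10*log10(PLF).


PLF_linear = cos^2(69.720 deg) = 0.1201373
PLF_dB = 10 * log10(0.1201373) = -9.203 dB

-9.203 dB


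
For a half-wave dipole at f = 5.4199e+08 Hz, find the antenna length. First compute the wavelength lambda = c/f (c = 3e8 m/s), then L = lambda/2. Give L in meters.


lambda = c / f = 3.0000e+08 / 5.4199e+08 = 0.5535157 m
L = lambda / 2 = 0.5535157 / 2 = 0.2768 m

0.2768 m


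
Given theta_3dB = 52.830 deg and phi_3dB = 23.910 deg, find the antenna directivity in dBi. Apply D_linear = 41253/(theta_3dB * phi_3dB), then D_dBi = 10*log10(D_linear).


D_linear = 41253 / (52.830 * 23.910) = 32.65843
D_dBi = 10 * log10(32.65843) = 15.14 dBi

15.14 dBi


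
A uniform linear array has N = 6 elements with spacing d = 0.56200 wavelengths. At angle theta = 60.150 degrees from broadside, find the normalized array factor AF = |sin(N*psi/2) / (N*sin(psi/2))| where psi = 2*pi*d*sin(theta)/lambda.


psi = 2*pi*0.56200*sin(60.150 deg) = 3.062678 rad
AF = |sin(6*3.062678/2) / (6*sin(3.062678/2))| = 0.03912

0.03912


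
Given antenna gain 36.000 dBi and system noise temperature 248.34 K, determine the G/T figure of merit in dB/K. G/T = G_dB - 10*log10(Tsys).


G/T = 36.000 - 10*log10(248.34) = 36.000 - 23.95047 = 12.05 dB/K

12.05 dB/K


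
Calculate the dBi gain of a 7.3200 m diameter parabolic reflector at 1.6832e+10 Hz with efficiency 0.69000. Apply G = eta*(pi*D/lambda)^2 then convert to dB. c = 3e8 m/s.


lambda = c / f = 3.0000e+08 / 1.6832e+10 = 0.01782319 m
G_linear = 0.69000 * (pi * 7.3200 / 0.01782319)^2 = 1.148683e+06
G_dBi = 10 * log10(1.148683e+06) = 60.60 dBi

60.60 dBi


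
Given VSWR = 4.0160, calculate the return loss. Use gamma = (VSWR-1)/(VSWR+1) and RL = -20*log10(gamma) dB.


gamma = (4.0160 - 1) / (4.0160 + 1) = 0.6012759
RL = -20 * log10(0.6012759) = 4.419 dB

4.419 dB


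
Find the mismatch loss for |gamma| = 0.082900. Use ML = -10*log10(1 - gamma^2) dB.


ML = -10 * log10(1 - 0.082900^2) = -10 * log10(0.99312759) = 0.02995 dB

0.02995 dB


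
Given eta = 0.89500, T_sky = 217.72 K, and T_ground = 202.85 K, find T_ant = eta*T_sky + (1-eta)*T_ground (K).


T_ant = 0.89500 * 217.72 + (1 - 0.89500) * 202.85 = 216.2 K

216.2 K


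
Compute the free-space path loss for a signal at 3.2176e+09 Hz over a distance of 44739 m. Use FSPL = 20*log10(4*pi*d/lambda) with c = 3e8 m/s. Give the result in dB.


lambda = c / f = 3.0000e+08 / 3.2176e+09 = 0.09323720 m
FSPL = 20 * log10(4*pi*44739/0.09323720) = 135.6 dB

135.6 dB


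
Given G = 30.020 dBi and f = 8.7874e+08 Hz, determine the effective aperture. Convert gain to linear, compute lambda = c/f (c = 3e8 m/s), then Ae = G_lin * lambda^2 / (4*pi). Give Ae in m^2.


lambda = c / f = 3.0000e+08 / 8.7874e+08 = 0.3413979 m
G_linear = 10^(30.020/10) = 1004.616
Ae = G_linear * lambda^2 / (4*pi) = 1004.616 * 0.3413979^2 / (4*pi) = 9.318 m^2

9.318 m^2


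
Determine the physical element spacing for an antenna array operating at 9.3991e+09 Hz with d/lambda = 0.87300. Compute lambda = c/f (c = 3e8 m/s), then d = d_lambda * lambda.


lambda = c / f = 3.0000e+08 / 9.3991e+09 = 0.03191795 m
d = 0.87300 * 0.03191795 = 0.02786 m

0.02786 m


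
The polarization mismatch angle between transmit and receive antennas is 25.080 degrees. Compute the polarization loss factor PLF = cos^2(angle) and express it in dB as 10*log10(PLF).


PLF_linear = cos^2(25.080 deg) = 0.8203230
PLF_dB = 10 * log10(0.8203230) = -0.8602 dB

-0.8602 dB


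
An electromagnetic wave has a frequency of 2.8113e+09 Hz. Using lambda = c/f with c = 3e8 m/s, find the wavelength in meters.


lambda = c / f = 3.0000e+08 / 2.8113e+09 = 0.1067 m

0.1067 m


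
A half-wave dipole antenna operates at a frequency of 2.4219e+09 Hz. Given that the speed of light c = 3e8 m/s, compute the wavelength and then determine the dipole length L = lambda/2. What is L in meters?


lambda = c / f = 3.0000e+08 / 2.4219e+09 = 0.1238697 m
L = lambda / 2 = 0.1238697 / 2 = 0.06193 m

0.06193 m


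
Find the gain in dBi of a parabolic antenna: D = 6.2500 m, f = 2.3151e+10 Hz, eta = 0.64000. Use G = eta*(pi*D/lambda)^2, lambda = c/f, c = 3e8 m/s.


lambda = c / f = 3.0000e+08 / 2.3151e+10 = 0.01295840 m
G_linear = 0.64000 * (pi * 6.2500 / 0.01295840)^2 = 1.469390e+06
G_dBi = 10 * log10(1.469390e+06) = 61.67 dBi

61.67 dBi


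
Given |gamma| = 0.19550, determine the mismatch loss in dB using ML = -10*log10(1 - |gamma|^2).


ML = -10 * log10(1 - 0.19550^2) = -10 * log10(0.96177975) = 0.1692 dB

0.1692 dB


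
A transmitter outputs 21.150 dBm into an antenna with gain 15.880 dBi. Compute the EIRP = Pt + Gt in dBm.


EIRP = Pt + Gt = 21.150 + 15.880 = 37.03 dBm

37.03 dBm


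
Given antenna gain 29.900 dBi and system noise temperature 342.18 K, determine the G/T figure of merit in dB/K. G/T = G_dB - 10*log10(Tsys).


G/T = 29.900 - 10*log10(342.18) = 29.900 - 25.34255 = 4.557 dB/K

4.557 dB/K


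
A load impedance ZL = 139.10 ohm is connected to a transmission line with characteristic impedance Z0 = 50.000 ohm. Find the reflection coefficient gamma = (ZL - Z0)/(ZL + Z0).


gamma = (139.10 - 50.000) / (139.10 + 50.000) = 0.4712

0.4712


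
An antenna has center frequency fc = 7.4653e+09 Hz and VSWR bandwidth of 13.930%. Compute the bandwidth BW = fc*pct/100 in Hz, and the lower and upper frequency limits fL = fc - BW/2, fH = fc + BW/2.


BW = 7.4653e+09 * 13.930/100 = 1.039916e+09 Hz
fL = 7.4653e+09 - 1.039916e+09/2 = 6.945e+09 Hz
fH = 7.4653e+09 + 1.039916e+09/2 = 7.985e+09 Hz

BW=1.040e+09 Hz, fL=6.945e+09 Hz, fH=7.985e+09 Hz


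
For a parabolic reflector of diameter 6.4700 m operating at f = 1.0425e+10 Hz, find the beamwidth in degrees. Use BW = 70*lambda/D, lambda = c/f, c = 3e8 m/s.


lambda = c / f = 3.0000e+08 / 1.0425e+10 = 0.02877698 m
BW = 70 * 0.02877698 / 6.4700 = 0.3113 deg

0.3113 deg


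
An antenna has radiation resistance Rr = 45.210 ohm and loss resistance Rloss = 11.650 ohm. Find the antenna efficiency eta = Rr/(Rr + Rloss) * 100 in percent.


eta = 45.210 / (45.210 + 11.650) * 100 = 79.51%

79.51%


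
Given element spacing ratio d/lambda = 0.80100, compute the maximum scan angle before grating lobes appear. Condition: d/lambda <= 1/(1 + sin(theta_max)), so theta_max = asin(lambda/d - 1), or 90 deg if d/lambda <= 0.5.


lambda/d - 1 = 1/0.80100 - 1 = 0.2484395
theta_max = asin(0.2484395) = 14.39 deg

14.39 deg


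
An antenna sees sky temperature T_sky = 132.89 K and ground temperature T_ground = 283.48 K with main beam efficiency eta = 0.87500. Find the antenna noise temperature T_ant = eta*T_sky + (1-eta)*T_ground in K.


T_ant = 0.87500 * 132.89 + (1 - 0.87500) * 283.48 = 151.7 K

151.7 K


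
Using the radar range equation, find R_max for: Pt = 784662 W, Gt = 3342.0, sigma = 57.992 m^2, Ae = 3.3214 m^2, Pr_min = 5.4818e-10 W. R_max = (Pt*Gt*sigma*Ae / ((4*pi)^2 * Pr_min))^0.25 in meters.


R^4 = 784662*3342.0*57.992*3.3214 / ((4*pi)^2 * 5.4818e-10) = 5.834927e+18
R_max = 5.834927e+18^0.25 = 49148 m

49148 m


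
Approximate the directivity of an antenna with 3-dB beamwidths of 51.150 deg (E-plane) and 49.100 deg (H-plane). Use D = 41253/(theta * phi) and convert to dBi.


D_linear = 41253 / (51.150 * 49.100) = 16.42587
D_dBi = 10 * log10(16.42587) = 12.16 dBi

12.16 dBi


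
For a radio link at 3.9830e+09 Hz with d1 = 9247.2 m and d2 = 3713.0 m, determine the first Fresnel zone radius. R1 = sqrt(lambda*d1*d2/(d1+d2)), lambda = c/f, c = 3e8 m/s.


lambda = c / f = 3.0000e+08 / 3.9830e+09 = 0.07532011 m
R1 = sqrt(0.07532011 * 9247.2 * 3713.0 / (9247.2 + 3713.0)) = 14.13 m

14.13 m


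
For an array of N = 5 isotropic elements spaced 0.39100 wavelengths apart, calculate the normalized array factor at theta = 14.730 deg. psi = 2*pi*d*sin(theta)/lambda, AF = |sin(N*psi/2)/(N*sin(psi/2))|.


psi = 2*pi*0.39100*sin(14.730 deg) = 0.6246578 rad
AF = |sin(5*0.6246578/2) / (5*sin(0.6246578/2))| = 0.6509

0.6509


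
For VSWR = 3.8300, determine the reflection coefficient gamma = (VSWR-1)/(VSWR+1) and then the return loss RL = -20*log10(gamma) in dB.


gamma = (3.8300 - 1) / (3.8300 + 1) = 0.5859213
RL = -20 * log10(0.5859213) = 4.643 dB

4.643 dB


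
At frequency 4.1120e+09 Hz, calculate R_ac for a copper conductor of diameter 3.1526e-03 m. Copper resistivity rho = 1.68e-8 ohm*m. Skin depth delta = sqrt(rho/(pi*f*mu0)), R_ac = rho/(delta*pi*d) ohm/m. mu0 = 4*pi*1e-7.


delta = sqrt(1.68e-8 / (pi * 4.1120e+09 * 4*pi*1e-7)) = 1.017298e-06 m
R_ac = 1.68e-8 / (1.017298e-06 * pi * 3.1526e-03) = 1.667 ohm/m

1.667 ohm/m


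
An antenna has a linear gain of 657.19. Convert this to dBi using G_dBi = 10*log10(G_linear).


G_dBi = 10 * log10(657.19) = 28.18 dBi

28.18 dBi


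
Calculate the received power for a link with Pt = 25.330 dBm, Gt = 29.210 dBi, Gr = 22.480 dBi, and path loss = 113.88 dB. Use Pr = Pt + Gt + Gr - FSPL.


Pr = 25.330 + 29.210 + 22.480 - 113.88 = -36.86 dBm

-36.86 dBm


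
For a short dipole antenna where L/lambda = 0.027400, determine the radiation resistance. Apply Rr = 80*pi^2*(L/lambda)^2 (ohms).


Rr = 80 * pi^2 * (0.027400)^2 = 80 * 9.869604 * 7.507600e-04 = 0.5928 ohm

0.5928 ohm


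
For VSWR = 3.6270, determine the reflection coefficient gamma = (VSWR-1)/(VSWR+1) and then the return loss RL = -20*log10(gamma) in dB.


gamma = (3.6270 - 1) / (3.6270 + 1) = 0.5677545
RL = -20 * log10(0.5677545) = 4.917 dB

4.917 dB


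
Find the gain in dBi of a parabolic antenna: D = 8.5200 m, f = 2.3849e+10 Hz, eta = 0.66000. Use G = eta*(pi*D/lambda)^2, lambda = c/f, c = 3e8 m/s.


lambda = c / f = 3.0000e+08 / 2.3849e+10 = 0.01257914 m
G_linear = 0.66000 * (pi * 8.5200 / 0.01257914)^2 = 2.988278e+06
G_dBi = 10 * log10(2.988278e+06) = 64.75 dBi

64.75 dBi


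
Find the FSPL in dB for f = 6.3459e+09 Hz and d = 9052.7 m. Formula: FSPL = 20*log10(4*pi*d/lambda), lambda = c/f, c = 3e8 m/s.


lambda = c / f = 3.0000e+08 / 6.3459e+09 = 0.04727462 m
FSPL = 20 * log10(4*pi*9052.7/0.04727462) = 127.6 dB

127.6 dB


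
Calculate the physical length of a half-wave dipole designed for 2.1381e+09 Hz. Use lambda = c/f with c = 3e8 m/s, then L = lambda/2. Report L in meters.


lambda = c / f = 3.0000e+08 / 2.1381e+09 = 0.1403115 m
L = lambda / 2 = 0.1403115 / 2 = 0.07016 m

0.07016 m


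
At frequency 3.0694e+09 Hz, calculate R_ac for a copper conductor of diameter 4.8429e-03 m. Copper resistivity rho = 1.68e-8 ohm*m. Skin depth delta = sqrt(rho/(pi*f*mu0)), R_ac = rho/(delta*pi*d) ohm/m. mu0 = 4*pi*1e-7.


delta = sqrt(1.68e-8 / (pi * 3.0694e+09 * 4*pi*1e-7)) = 1.177465e-06 m
R_ac = 1.68e-8 / (1.177465e-06 * pi * 4.8429e-03) = 0.9378 ohm/m

0.9378 ohm/m


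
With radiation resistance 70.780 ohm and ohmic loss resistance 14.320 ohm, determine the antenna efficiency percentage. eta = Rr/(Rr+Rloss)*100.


eta = 70.780 / (70.780 + 14.320) * 100 = 83.17%

83.17%


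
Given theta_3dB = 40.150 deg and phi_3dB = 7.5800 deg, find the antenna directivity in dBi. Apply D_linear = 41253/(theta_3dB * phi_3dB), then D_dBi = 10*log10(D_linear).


D_linear = 41253 / (40.150 * 7.5800) = 135.5504
D_dBi = 10 * log10(135.5504) = 21.32 dBi

21.32 dBi


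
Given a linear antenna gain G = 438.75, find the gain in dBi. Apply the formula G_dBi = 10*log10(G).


G_dBi = 10 * log10(438.75) = 26.42 dBi

26.42 dBi


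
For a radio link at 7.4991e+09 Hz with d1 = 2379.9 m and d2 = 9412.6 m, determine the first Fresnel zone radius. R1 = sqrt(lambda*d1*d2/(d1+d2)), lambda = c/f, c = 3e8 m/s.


lambda = c / f = 3.0000e+08 / 7.4991e+09 = 0.04000480 m
R1 = sqrt(0.04000480 * 2379.9 * 9412.6 / (2379.9 + 9412.6)) = 8.717 m

8.717 m


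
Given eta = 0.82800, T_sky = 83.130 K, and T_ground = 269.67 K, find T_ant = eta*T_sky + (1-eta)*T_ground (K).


T_ant = 0.82800 * 83.130 + (1 - 0.82800) * 269.67 = 115.2 K

115.2 K


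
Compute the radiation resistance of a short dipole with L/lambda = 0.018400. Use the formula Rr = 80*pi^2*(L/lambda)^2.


Rr = 80 * pi^2 * (0.018400)^2 = 80 * 9.869604 * 3.385600e-04 = 0.2673 ohm

0.2673 ohm


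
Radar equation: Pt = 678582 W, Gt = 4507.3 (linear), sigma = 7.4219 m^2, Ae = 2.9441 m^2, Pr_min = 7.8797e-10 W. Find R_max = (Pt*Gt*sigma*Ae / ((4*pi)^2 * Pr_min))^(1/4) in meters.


R^4 = 678582*4507.3*7.4219*2.9441 / ((4*pi)^2 * 7.8797e-10) = 5.371023e+17
R_max = 5.371023e+17^0.25 = 27072 m

27072 m


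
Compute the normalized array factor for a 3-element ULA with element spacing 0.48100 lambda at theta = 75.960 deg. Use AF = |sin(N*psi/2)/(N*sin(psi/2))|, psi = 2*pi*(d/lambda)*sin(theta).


psi = 2*pi*0.48100*sin(75.960 deg) = 2.931928 rad
AF = |sin(3*2.931928/2) / (3*sin(2.931928/2))| = 0.3187

0.3187


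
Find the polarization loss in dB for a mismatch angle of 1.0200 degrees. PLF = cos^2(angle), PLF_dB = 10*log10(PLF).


PLF_linear = cos^2(1.0200 deg) = 0.9996831
PLF_dB = 10 * log10(0.9996831) = -1.376e-03 dB

-1.376e-03 dB


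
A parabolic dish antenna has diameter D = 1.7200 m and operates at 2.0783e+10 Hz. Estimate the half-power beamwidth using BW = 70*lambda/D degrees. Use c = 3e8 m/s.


lambda = c / f = 3.0000e+08 / 2.0783e+10 = 0.01443487 m
BW = 70 * 0.01443487 / 1.7200 = 0.5875 deg

0.5875 deg


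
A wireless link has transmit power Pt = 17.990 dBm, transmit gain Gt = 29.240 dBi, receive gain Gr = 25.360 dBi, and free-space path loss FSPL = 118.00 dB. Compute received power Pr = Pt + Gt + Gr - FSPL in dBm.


Pr = 17.990 + 29.240 + 25.360 - 118.00 = -45.41 dBm

-45.41 dBm


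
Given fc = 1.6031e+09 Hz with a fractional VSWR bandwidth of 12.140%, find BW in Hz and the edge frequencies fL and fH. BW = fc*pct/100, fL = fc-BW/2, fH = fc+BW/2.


BW = 1.6031e+09 * 12.140/100 = 1.946163e+08 Hz
fL = 1.6031e+09 - 1.946163e+08/2 = 1.506e+09 Hz
fH = 1.6031e+09 + 1.946163e+08/2 = 1.700e+09 Hz

BW=1.946e+08 Hz, fL=1.506e+09 Hz, fH=1.700e+09 Hz


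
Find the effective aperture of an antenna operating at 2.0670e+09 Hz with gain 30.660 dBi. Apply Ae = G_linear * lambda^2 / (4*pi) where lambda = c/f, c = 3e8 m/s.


lambda = c / f = 3.0000e+08 / 2.0670e+09 = 0.1451379 m
G_linear = 10^(30.660/10) = 1164.126
Ae = G_linear * lambda^2 / (4*pi) = 1164.126 * 0.1451379^2 / (4*pi) = 1.951 m^2

1.951 m^2


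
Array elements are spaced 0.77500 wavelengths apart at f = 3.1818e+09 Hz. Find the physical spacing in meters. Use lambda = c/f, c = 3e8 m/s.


lambda = c / f = 3.0000e+08 / 3.1818e+09 = 0.09428625 m
d = 0.77500 * 0.09428625 = 0.07307 m

0.07307 m


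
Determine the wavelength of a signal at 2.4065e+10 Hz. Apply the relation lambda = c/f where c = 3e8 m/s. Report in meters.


lambda = c / f = 3.0000e+08 / 2.4065e+10 = 0.01247 m

0.01247 m


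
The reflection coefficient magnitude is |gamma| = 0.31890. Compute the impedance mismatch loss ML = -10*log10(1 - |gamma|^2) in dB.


ML = -10 * log10(1 - 0.31890^2) = -10 * log10(0.89830279) = 0.4658 dB

0.4658 dB


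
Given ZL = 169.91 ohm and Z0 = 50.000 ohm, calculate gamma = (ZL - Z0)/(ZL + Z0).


gamma = (169.91 - 50.000) / (169.91 + 50.000) = 0.5453

0.5453


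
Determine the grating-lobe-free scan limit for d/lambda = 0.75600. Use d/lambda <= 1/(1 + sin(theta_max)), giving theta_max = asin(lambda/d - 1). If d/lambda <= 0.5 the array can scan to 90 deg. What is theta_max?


lambda/d - 1 = 1/0.75600 - 1 = 0.3227513
theta_max = asin(0.3227513) = 18.83 deg

18.83 deg


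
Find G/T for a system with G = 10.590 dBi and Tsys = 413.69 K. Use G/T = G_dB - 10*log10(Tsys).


G/T = 10.590 - 10*log10(413.69) = 10.590 - 26.16675 = -15.58 dB/K

-15.58 dB/K


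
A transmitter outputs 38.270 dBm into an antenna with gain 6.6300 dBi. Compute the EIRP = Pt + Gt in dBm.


EIRP = Pt + Gt = 38.270 + 6.6300 = 44.90 dBm

44.90 dBm


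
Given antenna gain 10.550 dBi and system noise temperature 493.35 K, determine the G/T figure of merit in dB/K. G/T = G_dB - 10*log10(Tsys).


G/T = 10.550 - 10*log10(493.35) = 10.550 - 26.93155 = -16.38 dB/K

-16.38 dB/K


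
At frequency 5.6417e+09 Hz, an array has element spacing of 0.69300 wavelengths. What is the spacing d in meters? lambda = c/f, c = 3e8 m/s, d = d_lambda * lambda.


lambda = c / f = 3.0000e+08 / 5.6417e+09 = 0.05317546 m
d = 0.69300 * 0.05317546 = 0.03685 m

0.03685 m


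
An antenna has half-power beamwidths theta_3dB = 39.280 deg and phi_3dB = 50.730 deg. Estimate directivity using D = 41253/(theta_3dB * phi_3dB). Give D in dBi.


D_linear = 41253 / (39.280 * 50.730) = 20.70233
D_dBi = 10 * log10(20.70233) = 13.16 dBi

13.16 dBi


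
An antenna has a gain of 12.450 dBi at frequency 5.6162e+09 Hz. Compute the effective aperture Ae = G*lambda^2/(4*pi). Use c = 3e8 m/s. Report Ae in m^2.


lambda = c / f = 3.0000e+08 / 5.6162e+09 = 0.05341690 m
G_linear = 10^(12.450/10) = 17.57924
Ae = G_linear * lambda^2 / (4*pi) = 17.57924 * 0.05341690^2 / (4*pi) = 3.992e-03 m^2

3.992e-03 m^2


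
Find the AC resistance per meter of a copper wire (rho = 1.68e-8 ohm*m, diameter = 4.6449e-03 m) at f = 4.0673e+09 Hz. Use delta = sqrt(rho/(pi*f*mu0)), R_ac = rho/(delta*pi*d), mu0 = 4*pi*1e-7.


delta = sqrt(1.68e-8 / (pi * 4.0673e+09 * 4*pi*1e-7)) = 1.022873e-06 m
R_ac = 1.68e-8 / (1.022873e-06 * pi * 4.6449e-03) = 1.126 ohm/m

1.126 ohm/m


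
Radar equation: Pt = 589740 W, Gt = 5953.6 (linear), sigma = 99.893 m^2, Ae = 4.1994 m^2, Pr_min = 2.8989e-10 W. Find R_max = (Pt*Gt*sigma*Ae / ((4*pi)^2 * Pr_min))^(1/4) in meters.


R^4 = 589740*5953.6*99.893*4.1994 / ((4*pi)^2 * 2.8989e-10) = 3.217433e+19
R_max = 3.217433e+19^0.25 = 75314 m

75314 m


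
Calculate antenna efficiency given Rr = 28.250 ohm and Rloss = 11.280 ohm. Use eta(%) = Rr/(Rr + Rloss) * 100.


eta = 28.250 / (28.250 + 11.280) * 100 = 71.46%

71.46%


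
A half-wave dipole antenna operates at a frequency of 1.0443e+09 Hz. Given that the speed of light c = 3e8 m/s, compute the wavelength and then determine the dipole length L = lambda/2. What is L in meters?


lambda = c / f = 3.0000e+08 / 1.0443e+09 = 0.2872738 m
L = lambda / 2 = 0.2872738 / 2 = 0.1436 m

0.1436 m


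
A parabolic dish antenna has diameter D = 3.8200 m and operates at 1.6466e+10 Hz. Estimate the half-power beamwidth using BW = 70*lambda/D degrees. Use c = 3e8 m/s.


lambda = c / f = 3.0000e+08 / 1.6466e+10 = 0.01821936 m
BW = 70 * 0.01821936 / 3.8200 = 0.3339 deg

0.3339 deg


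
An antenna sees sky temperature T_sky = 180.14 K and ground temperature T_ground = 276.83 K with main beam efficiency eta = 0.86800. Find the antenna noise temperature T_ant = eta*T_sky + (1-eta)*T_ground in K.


T_ant = 0.86800 * 180.14 + (1 - 0.86800) * 276.83 = 192.9 K

192.9 K


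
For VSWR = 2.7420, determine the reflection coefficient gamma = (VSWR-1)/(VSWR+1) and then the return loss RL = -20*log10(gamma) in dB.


gamma = (2.7420 - 1) / (2.7420 + 1) = 0.4655265
RL = -20 * log10(0.4655265) = 6.641 dB

6.641 dB


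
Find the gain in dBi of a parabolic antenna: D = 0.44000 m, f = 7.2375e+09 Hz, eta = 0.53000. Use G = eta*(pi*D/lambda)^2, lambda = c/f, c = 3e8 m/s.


lambda = c / f = 3.0000e+08 / 7.2375e+09 = 0.04145078 m
G_linear = 0.53000 * (pi * 0.44000 / 0.04145078)^2 = 589.4074
G_dBi = 10 * log10(589.4074) = 27.70 dBi

27.70 dBi


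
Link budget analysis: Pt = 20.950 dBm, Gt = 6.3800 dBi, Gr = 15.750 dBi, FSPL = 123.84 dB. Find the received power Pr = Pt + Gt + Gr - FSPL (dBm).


Pr = 20.950 + 6.3800 + 15.750 - 123.84 = -80.76 dBm

-80.76 dBm


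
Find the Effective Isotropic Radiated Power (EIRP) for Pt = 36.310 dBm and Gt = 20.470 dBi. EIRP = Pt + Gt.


EIRP = Pt + Gt = 36.310 + 20.470 = 56.78 dBm

56.78 dBm


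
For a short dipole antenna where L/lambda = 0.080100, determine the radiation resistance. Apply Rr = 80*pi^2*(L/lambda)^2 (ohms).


Rr = 80 * pi^2 * (0.080100)^2 = 80 * 9.869604 * 6.416010e-03 = 5.066 ohm

5.066 ohm


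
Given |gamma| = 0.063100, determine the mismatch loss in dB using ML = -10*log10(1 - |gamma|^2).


ML = -10 * log10(1 - 0.063100^2) = -10 * log10(0.99601839) = 0.01733 dB

0.01733 dB


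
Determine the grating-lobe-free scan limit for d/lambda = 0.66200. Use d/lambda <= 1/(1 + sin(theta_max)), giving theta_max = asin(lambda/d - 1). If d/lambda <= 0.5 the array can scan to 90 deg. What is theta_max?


lambda/d - 1 = 1/0.66200 - 1 = 0.5105740
theta_max = asin(0.5105740) = 30.70 deg

30.70 deg


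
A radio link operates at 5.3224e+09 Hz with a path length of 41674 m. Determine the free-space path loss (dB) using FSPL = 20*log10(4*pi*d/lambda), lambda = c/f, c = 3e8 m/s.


lambda = c / f = 3.0000e+08 / 5.3224e+09 = 0.05636555 m
FSPL = 20 * log10(4*pi*41674/0.05636555) = 139.4 dB

139.4 dB


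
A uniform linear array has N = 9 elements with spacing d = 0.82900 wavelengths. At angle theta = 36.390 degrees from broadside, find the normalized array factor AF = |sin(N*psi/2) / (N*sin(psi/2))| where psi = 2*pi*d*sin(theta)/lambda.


psi = 2*pi*0.82900*sin(36.390 deg) = 3.090245 rad
AF = |sin(9*3.090245/2) / (9*sin(3.090245/2))| = 0.1082

0.1082


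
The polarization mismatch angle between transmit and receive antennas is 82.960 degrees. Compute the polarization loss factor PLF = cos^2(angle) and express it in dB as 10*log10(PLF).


PLF_linear = cos^2(82.960 deg) = 0.01502150
PLF_dB = 10 * log10(0.01502150) = -18.23 dB

-18.23 dB


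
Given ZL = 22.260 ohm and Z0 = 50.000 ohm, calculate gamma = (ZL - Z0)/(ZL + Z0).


gamma = (22.260 - 50.000) / (22.260 + 50.000) = -0.3839

-0.3839
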